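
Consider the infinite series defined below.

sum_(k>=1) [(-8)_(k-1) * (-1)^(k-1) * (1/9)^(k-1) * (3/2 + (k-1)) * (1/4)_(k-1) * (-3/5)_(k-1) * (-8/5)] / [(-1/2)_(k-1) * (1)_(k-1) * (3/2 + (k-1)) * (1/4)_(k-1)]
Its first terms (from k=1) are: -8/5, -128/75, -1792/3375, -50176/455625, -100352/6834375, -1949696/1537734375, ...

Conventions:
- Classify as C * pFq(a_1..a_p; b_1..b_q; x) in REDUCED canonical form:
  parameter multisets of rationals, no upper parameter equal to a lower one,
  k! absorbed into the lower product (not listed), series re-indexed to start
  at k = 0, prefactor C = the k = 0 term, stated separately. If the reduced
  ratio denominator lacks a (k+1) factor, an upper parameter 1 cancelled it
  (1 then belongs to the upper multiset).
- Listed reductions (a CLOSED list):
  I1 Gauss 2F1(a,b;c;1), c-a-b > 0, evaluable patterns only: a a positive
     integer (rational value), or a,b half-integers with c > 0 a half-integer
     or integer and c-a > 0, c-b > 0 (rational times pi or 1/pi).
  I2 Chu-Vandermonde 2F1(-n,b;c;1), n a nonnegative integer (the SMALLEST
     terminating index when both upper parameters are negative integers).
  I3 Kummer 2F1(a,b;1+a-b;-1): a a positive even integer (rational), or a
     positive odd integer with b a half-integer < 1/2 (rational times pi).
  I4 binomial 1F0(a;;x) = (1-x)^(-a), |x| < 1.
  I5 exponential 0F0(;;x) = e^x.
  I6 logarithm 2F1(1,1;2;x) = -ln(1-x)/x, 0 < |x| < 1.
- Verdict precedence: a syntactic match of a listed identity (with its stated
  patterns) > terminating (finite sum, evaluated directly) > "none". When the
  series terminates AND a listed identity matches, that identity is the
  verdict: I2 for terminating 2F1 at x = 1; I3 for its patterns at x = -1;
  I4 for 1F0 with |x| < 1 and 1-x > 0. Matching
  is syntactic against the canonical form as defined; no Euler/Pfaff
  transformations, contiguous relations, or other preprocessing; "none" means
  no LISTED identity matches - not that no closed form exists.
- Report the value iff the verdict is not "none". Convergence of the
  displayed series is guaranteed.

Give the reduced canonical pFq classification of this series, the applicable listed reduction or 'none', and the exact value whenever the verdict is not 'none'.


Classification (C = -8/5): 2F1 with upper {-8, -3/5}, lower {-1/2}, argument x = -1/9. Verdict: terminating. (-8)_k vanishes past k = 8, leaving a 9-term sum, computed directly. Its exact value is -2406856770249032/607212861328125.

Key step: t_0 = -8/5 here, and the (-1)^k factor (C = -8/5) folds into the argument's sign.
Consecutive-term ratio: r(k) = (-1/9) * (k-8) (k-3/5) / [(k-1/2) (k+1)] - poly over poly, x = (-1/9) from leading terms; C = -8/5 at k = 0.


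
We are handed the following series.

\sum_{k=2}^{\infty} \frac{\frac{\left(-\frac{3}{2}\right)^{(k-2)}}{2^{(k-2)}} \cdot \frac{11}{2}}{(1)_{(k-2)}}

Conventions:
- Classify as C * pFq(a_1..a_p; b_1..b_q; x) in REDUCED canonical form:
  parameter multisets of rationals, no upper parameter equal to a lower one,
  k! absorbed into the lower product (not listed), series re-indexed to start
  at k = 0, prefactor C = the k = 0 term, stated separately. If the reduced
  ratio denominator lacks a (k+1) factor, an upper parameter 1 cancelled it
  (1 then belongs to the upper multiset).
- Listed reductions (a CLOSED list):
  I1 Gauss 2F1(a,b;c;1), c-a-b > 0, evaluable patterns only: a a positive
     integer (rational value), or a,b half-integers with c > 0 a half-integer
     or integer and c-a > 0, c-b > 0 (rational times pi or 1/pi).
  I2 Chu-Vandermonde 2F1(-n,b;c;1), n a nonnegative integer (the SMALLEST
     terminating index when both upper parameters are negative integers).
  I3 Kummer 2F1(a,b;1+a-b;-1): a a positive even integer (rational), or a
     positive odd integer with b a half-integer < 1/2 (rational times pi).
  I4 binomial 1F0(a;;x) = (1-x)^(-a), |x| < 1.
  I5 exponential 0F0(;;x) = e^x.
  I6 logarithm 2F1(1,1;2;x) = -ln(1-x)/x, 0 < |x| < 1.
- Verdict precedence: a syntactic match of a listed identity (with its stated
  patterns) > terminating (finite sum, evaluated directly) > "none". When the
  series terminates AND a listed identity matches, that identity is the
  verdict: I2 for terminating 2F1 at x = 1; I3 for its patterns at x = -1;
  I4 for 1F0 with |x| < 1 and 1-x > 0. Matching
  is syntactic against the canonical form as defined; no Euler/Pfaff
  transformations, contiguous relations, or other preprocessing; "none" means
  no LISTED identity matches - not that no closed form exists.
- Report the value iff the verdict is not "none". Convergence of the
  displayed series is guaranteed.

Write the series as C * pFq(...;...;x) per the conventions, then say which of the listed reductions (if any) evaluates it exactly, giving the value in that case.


Prefactor \frac{11}{2}, argument -\frac{3}{4}: 0F0 with upper {-} over lower {-}. Verdict at x = -\frac{3}{4}: the exponential series (I5) matches (the 0F0 exponential series at x = -\frac{3}{4}). Its exact value is \frac{11}{2} \cdot e^{-\frac{3}{4}}.

The tell: t_0 being \frac{11}{2}, the two k-th powers (C = 11/2) combine into one argument.
Adjacent-term ratio: r(k) = -\frac{3}{4} * 1 / [(k+1)] - rational; roots negated = parameters, x = -\frac{3}{4}, C = \frac{11}{2}.


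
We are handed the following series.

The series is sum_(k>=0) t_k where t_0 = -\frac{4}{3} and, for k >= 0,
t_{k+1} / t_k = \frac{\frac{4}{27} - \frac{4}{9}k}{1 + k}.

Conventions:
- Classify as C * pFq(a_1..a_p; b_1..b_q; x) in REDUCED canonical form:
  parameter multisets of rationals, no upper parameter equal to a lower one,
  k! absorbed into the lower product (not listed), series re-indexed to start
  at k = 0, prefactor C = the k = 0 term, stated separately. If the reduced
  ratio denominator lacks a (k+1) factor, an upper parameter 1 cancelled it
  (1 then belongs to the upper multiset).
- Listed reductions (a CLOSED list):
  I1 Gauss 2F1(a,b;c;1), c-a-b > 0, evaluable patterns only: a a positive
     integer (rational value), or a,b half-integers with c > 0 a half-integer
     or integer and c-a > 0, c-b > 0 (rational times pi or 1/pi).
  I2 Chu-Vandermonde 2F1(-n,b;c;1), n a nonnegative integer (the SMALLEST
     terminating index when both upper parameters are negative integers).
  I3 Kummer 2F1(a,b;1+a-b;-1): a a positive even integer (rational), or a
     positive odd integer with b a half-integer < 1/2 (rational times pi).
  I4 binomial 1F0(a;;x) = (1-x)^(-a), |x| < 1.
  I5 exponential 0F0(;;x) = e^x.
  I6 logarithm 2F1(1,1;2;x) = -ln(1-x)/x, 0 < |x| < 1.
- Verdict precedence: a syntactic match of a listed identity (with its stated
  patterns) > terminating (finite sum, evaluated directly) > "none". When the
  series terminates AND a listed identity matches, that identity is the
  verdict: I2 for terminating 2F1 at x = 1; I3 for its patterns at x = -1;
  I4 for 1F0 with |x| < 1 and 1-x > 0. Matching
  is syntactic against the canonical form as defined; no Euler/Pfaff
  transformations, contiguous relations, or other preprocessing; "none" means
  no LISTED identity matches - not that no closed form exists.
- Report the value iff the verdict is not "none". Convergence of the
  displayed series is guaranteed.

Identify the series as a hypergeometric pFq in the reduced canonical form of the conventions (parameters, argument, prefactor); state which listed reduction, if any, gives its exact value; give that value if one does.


At argument -\frac{4}{9}: a 1F0 with upper {-\frac{1}{3}}, lower {-}, scaled by C = -\frac{4}{3}. Verdict: the I4 binomial reduction fires (the 1F0 binomial series: exponent 1/3, x = -\frac{4}{9}). Its exact value is \left(-\frac{4}{3}\right) \cdot \left(\frac{13}{9}\right)^{\frac{1}{3}}.

Key step: t_0 = -\frac{4}{3} here, and the expanded ratio factors over Q; C = -4/3, x = -4/9, roots give parameters.
Adjacent-term ratio: r(k) = -\frac{4}{9} * (k-\frac{1}{3}) / [(k+1)] - rational in k. x = -\frac{4}{9}; t_0 = -\frac{4}{3}; negate the roots.


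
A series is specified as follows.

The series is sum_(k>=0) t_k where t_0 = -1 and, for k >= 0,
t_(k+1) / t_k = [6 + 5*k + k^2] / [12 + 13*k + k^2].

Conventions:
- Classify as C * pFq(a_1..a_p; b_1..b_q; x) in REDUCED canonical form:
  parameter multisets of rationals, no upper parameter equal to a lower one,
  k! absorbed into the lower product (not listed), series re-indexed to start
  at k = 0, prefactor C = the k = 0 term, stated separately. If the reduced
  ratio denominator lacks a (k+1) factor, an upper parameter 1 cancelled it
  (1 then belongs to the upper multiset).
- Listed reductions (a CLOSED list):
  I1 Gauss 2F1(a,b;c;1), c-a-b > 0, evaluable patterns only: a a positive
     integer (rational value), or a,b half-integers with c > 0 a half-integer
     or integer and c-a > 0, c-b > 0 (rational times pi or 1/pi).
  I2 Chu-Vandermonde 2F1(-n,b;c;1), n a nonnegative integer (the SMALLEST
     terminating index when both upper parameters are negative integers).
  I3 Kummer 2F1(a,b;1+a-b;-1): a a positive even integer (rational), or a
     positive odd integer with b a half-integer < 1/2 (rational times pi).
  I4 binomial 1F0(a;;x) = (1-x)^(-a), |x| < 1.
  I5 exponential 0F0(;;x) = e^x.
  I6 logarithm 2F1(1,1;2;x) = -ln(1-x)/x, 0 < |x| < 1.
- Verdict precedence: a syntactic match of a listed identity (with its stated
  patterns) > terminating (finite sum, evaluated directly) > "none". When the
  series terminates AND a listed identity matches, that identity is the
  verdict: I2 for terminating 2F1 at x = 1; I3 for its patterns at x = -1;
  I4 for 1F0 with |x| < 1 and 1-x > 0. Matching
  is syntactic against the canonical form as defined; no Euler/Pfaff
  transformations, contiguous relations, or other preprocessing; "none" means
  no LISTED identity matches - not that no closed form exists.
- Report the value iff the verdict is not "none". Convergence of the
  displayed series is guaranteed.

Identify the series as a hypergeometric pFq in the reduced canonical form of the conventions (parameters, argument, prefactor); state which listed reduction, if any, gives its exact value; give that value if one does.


Structural cue: from the first term -1: factor the ratio over Q (prefactor -1): negated roots = parameters.
Term ratio: r(k) = 1 * (k+2) (k+3) / [(k+12) (k+1)] - rational in k. x = 1; t_0 = -1; negate the roots.

Canonical form: C = -1 times 2F1 with upper {2, 3}, lower {12}, x = 1. Verdict: the Gauss summation I1 fires (x = 1: the Gamma ratio telescopes since c-a-b = 7 > 0 and a = 2 in Z>0). Value: -55/28.


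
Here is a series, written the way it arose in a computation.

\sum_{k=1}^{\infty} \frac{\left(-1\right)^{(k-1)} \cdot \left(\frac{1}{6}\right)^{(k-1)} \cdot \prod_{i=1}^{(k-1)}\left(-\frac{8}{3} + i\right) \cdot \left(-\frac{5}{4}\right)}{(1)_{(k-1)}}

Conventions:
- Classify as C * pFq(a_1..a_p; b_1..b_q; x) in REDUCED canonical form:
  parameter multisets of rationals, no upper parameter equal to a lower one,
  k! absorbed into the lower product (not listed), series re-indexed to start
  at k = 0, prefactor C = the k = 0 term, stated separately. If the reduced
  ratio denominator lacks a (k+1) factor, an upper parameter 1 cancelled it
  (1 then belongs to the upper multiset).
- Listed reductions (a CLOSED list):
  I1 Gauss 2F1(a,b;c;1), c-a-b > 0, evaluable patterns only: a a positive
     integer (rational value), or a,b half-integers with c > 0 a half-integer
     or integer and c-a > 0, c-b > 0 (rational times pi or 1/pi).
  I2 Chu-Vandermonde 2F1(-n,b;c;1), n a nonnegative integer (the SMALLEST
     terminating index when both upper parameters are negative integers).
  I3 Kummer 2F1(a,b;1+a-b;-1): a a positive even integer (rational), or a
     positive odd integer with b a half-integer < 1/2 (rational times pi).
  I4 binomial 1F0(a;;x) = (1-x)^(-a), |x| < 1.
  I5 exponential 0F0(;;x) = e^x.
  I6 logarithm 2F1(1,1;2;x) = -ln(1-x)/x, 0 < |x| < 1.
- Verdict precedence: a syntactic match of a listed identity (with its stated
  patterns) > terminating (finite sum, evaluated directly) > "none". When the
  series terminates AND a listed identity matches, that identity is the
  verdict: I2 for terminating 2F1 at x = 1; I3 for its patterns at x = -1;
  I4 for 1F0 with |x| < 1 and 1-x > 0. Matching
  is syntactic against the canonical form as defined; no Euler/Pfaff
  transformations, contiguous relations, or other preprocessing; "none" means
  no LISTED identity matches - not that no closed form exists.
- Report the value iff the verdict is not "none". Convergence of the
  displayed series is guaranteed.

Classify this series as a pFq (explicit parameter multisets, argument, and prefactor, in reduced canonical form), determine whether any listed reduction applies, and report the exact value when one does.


The series (x = -\frac{1}{6}) is 1F0: upper {-\frac{5}{3}}, lower {-}, prefactor -\frac{5}{4}. Verdict (x = -\frac{1}{6}): binomial (I4) applies (the 1F0 binomial series: exponent 5/3, x = -\frac{1}{6}). Its exact value is \left(-\frac{5}{4}\right) \cdot \left(\frac{7}{6}\right)^{\frac{5}{3}}.

Structural cue: from the first term -\frac{5}{4}: the (-1)^k factor (C = -5/4) folds into the argument's sign.
Consecutive-term ratio: r(k) = -\frac{1}{6} * (k-\frac{5}{3}) / [(k+1)] - poly over poly, x = -\frac{1}{6} from leading terms; C = -\frac{5}{4} at k = 0.


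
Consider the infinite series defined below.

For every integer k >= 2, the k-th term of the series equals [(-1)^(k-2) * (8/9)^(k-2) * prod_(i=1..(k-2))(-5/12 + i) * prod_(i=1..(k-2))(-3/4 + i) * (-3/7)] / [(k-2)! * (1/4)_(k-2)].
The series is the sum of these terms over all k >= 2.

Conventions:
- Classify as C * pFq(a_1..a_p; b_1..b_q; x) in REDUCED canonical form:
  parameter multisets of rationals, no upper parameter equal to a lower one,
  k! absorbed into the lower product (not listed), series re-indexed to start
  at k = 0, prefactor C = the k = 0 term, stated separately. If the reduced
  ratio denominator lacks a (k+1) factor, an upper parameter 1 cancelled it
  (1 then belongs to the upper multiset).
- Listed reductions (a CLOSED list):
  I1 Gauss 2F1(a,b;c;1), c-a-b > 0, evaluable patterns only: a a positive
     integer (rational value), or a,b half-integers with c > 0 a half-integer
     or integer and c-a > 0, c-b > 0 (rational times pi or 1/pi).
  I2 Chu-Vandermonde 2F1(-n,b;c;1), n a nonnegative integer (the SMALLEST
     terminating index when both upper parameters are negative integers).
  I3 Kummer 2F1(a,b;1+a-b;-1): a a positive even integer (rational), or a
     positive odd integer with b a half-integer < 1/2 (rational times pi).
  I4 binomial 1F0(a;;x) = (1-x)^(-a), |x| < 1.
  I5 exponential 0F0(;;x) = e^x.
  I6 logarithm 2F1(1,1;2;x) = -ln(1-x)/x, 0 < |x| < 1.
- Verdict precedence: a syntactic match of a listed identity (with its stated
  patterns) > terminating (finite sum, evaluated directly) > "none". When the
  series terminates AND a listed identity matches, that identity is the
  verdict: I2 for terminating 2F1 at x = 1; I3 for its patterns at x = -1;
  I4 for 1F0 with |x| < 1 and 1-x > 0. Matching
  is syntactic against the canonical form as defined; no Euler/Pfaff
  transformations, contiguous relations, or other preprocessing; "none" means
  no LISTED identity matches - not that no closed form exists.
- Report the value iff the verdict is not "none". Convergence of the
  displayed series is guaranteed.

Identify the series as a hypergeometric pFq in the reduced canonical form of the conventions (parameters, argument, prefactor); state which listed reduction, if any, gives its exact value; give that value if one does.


At argument -8/9: a 1F0 with upper {7/12}, lower {-}, scaled by C = -3/7. Verdict: this is the binomial series (I4) (the 1F0 binomial series: exponent -7/12, x = -8/9). Its exact value is (-3/7) * (17/9)^(-7/12).

Key step: with t_0 = -3/7, the parameter 1/4 appears in both the upper and lower lists and cancels.
Adjacent-term ratio: r(k) = (-8/9) * (k+7/12) / [(k+1)] - rational in k, leading ratio (-8/9); with t_0 = -3/7, classification follows.


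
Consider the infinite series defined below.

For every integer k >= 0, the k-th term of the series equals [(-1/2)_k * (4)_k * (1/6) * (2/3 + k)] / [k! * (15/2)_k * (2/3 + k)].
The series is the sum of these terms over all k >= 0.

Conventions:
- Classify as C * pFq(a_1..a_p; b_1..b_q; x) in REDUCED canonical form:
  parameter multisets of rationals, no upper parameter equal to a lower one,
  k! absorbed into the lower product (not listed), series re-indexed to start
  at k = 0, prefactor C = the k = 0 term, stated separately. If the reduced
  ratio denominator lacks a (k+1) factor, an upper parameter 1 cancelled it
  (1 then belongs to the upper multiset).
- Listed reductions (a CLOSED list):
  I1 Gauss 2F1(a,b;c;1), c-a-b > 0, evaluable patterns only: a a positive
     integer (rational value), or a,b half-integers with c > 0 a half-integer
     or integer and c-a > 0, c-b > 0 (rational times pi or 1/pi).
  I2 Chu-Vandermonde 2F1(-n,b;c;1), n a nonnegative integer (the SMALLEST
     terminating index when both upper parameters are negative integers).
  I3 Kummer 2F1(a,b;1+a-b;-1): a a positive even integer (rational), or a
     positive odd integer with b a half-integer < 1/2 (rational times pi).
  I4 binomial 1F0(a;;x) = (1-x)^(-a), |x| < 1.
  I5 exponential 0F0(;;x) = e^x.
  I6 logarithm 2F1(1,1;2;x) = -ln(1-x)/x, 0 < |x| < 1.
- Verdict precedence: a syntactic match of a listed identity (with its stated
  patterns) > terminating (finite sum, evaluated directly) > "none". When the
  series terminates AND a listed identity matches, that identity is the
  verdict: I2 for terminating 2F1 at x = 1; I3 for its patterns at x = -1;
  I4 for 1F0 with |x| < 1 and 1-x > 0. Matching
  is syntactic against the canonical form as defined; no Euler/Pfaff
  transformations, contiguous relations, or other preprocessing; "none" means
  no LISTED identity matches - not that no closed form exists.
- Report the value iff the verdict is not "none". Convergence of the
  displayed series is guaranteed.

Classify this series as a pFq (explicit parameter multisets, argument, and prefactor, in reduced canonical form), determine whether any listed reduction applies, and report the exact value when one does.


Prefactor 1/6, argument 1: 2F1 with upper {-1/2, 4} over lower {15/2}. Verdict: Gauss (I1, integer-parameter pattern) fires (x = 1: the Gamma ratio telescopes since c-a-b = 4 > 0 and a = 4 in Z>0). Its exact value is 143/1280.

Structural cue: with t_0 = 1/6, k + 2/3 divides numerator and denominator alike; prefactor 1/6 after cancelling.
Step ratio: r(k) = 1 * (k-1/2) (k+4) / [(k+15/2) (k+1)] - rational; roots negated = parameters, x = 1, C = 1/6.


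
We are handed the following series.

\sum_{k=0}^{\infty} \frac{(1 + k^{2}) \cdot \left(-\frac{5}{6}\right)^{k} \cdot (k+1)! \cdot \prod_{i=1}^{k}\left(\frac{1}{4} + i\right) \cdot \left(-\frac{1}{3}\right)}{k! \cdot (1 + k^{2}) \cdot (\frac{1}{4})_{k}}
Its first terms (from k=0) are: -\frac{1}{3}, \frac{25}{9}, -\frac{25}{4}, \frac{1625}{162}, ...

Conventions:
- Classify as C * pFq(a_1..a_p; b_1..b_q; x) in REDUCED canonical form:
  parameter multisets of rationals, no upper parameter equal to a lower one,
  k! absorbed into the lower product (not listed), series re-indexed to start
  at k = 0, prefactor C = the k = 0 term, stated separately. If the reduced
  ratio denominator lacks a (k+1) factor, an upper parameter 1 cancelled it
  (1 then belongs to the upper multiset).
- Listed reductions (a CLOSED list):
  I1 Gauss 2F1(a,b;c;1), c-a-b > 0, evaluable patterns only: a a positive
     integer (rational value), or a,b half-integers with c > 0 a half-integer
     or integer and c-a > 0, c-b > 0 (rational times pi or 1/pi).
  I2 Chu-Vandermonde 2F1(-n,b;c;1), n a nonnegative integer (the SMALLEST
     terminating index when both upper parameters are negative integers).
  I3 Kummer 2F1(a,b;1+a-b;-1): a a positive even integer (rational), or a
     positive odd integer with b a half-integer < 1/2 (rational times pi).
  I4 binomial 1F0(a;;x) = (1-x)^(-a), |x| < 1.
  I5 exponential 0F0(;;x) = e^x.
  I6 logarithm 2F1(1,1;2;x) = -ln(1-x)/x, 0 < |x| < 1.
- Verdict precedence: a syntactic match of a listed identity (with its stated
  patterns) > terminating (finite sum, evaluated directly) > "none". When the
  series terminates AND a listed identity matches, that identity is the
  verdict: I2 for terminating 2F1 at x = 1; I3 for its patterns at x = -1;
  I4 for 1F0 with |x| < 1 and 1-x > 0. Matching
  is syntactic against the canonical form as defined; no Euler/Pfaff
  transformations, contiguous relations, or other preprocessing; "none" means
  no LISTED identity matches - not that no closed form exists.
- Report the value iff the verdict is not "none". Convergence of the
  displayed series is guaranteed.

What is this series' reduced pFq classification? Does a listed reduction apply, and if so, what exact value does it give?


x = -\frac{5}{6} here; the reduced form reads 2F1, upper {\frac{5}{4}, 2}, lower {\frac{1}{4}}, C = -\frac{1}{3}. Verdict: none. No listed pattern accepts 2F1(\frac{5}{4}, 2; \frac{1}{4}; -\frac{5}{6}).

Key step: from the first term -\frac{1}{3}: striking the common factor k^2 + 1 reduces the term (C = -1/3, x = -5/6).
Step ratio: r(k) = -\frac{5}{6} * (k+\frac{5}{4}) (k+2) / [(k+\frac{1}{4}) (k+1)] - poly over poly, x = -\frac{5}{6} from leading terms; C = -\frac{1}{3} at k = 0.


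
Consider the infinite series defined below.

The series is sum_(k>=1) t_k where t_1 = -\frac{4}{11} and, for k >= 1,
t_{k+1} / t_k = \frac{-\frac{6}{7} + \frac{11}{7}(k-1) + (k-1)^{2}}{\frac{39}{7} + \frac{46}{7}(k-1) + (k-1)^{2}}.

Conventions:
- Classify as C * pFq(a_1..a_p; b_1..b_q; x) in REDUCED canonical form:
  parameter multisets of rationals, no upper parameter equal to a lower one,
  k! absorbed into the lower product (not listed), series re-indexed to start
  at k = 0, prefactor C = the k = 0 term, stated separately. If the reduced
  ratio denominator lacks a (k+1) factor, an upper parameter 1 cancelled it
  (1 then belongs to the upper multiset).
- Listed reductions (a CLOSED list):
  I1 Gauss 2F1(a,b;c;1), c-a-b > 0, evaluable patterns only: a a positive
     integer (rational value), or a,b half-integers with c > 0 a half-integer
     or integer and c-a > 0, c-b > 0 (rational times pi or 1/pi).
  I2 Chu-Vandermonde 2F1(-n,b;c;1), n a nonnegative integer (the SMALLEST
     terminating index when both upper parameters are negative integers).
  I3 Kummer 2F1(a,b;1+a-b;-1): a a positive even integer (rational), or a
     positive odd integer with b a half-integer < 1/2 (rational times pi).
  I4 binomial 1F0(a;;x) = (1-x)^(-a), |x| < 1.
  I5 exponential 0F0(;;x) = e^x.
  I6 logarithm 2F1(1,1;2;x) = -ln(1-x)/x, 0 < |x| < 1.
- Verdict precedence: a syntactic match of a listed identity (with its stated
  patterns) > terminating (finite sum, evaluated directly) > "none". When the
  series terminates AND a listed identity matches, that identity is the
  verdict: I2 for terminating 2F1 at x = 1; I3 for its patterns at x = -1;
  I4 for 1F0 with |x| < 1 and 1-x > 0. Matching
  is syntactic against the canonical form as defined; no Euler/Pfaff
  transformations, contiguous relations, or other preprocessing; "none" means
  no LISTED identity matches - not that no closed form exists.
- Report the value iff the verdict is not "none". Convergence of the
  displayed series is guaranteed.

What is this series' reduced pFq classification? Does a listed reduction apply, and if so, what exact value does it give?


With C = -\frac{4}{11}: the canonical form is 2F1(-\frac{3}{7}, 2; \frac{39}{7}; 1). Verdict: the Gauss summation I1 applies (x = 1: the Gamma ratio telescopes since c-a-b = 4 > 0 and a = 2 in Z>0). Sum: -\frac{160}{539}.

Structural cue: from the first term -\frac{4}{11}: roots of the ratio polynomials (prefactor -4/11) are the negated parameters.
Term ratio: r(k) = 1 * (k-\frac{3}{7}) (k+2) / [(k+\frac{39}{7}) (k+1)] - rational in k, leading ratio 1; with t_0 = -\frac{4}{11}, classification follows.


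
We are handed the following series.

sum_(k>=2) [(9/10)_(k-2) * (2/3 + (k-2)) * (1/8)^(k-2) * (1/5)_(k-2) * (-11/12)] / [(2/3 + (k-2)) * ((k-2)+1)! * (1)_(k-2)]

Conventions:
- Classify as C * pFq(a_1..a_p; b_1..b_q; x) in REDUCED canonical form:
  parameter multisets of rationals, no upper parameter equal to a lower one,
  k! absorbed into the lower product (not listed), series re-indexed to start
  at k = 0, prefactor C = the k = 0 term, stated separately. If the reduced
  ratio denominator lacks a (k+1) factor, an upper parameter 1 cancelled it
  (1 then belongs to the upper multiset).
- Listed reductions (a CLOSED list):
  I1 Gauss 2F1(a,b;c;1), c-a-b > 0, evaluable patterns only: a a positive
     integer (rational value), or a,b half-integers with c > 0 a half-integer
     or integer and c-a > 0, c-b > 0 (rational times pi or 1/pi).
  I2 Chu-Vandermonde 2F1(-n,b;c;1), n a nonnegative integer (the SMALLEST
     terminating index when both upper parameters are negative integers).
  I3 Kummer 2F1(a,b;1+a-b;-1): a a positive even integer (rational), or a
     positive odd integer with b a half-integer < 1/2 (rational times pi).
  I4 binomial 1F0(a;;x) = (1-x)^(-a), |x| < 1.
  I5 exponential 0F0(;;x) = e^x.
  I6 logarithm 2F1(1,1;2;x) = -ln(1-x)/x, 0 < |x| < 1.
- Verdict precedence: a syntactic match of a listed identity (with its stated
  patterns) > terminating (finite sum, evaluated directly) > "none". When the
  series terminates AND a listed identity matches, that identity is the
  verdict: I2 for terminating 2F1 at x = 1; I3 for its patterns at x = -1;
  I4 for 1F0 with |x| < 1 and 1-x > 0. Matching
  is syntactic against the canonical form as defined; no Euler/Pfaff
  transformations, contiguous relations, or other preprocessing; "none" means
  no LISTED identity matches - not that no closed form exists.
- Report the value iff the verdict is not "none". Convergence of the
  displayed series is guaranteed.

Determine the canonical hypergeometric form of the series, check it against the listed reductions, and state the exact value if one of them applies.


Classification (C = -11/12): 2F1 with upper {1/5, 9/10}, lower {2}, argument x = 1/8. Verdict: none (x = 1/8): each listed identity misses the multisets {1/5, 9/10} ; {2}.

Key step: x = (1/8) and the denominator's factorial ratio (C = -11/12, x = 1/8) is a lower Pochhammer.
Consecutive-term ratio: r(k) = (1/8) * (k+1/5) (k+9/10) / [(k+2) (k+1)] - poly over poly, x = (1/8) from leading terms; C = -11/12 at k = 0.


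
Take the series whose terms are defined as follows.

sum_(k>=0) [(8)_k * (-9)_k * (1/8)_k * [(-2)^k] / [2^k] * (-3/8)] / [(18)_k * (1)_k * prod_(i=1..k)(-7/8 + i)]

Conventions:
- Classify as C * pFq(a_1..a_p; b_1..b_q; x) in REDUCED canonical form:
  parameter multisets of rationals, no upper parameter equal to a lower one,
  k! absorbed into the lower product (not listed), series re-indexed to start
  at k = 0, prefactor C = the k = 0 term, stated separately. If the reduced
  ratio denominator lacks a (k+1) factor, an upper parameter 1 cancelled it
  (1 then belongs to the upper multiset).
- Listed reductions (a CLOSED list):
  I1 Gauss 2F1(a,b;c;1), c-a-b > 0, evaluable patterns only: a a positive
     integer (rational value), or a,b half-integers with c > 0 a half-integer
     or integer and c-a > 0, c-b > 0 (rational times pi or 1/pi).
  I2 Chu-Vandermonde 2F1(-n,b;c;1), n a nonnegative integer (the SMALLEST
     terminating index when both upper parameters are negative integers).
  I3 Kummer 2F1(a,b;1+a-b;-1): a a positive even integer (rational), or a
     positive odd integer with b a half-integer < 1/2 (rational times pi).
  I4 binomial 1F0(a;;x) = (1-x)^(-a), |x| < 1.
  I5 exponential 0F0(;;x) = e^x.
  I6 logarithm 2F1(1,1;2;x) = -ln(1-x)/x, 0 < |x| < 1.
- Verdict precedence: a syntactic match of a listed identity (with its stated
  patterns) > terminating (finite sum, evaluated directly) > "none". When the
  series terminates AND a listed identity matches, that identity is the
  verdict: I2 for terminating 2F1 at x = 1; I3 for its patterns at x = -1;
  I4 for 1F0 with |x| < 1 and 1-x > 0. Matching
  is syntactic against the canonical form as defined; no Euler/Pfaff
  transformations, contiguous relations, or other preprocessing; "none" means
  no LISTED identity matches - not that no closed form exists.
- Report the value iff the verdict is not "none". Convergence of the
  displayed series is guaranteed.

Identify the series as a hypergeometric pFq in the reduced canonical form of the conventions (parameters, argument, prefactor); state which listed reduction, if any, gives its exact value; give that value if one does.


With C = -3/8: the canonical form is 2F1(-9, 8; 18; -1). Verdict: Kummer's theorem (I3) fires (x = -1; c = 18 equals 1+a-b for upper {-9, 8}: listed pattern). Hence: -51/4.

The tell: t_0 = -3/8 here, and the parameter 1/8 appears in both the upper and lower lists and cancels.
Adjacent-term ratio: r(k) = (-1) * (k-9) (k+8) / [(k+18) (k+1)] - poly over poly, x = (-1) from leading terms; C = -3/8 at k = 0.


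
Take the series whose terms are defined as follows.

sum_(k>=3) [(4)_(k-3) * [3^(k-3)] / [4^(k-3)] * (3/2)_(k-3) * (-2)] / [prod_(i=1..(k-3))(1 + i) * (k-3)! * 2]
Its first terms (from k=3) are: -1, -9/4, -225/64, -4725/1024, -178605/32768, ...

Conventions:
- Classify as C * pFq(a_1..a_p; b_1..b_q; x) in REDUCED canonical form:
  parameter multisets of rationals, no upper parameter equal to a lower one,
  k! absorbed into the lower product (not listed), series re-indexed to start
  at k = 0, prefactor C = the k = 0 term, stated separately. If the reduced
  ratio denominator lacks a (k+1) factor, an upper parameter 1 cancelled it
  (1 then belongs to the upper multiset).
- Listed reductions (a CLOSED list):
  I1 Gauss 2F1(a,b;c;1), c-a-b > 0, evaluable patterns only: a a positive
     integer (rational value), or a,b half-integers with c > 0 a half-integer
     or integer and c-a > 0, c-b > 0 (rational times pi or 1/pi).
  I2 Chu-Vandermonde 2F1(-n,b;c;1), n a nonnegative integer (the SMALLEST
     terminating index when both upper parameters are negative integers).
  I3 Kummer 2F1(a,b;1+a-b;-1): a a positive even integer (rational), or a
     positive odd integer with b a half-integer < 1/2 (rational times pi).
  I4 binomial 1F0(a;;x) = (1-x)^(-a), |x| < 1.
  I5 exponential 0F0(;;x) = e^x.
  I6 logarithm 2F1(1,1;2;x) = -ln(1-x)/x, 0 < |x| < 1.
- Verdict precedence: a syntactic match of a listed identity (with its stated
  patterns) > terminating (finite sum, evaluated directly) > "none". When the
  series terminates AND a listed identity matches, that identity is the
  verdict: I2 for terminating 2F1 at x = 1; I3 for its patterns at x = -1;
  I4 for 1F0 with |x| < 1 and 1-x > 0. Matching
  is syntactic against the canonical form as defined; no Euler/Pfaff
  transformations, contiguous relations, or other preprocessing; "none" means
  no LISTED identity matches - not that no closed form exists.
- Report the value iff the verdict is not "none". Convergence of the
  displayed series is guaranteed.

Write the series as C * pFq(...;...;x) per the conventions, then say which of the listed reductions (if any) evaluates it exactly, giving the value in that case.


At argument 3/4: a 2F1 with upper {3/2, 4}, lower {2}, scaled by C = -1. Verdict: none. Every listed pattern misses the 2F1 form at 3/4, upper {3/2, 4}.

Key step: t_0 = -1 here, and the constant factors (prefactor -1) combine into one prefactor.
Step ratio: r(k) = (3/4) * (k+3/2) (k+4) / [(k+2) (k+1)] ; factor over Q: parameters, x = (3/4), and C = -1.


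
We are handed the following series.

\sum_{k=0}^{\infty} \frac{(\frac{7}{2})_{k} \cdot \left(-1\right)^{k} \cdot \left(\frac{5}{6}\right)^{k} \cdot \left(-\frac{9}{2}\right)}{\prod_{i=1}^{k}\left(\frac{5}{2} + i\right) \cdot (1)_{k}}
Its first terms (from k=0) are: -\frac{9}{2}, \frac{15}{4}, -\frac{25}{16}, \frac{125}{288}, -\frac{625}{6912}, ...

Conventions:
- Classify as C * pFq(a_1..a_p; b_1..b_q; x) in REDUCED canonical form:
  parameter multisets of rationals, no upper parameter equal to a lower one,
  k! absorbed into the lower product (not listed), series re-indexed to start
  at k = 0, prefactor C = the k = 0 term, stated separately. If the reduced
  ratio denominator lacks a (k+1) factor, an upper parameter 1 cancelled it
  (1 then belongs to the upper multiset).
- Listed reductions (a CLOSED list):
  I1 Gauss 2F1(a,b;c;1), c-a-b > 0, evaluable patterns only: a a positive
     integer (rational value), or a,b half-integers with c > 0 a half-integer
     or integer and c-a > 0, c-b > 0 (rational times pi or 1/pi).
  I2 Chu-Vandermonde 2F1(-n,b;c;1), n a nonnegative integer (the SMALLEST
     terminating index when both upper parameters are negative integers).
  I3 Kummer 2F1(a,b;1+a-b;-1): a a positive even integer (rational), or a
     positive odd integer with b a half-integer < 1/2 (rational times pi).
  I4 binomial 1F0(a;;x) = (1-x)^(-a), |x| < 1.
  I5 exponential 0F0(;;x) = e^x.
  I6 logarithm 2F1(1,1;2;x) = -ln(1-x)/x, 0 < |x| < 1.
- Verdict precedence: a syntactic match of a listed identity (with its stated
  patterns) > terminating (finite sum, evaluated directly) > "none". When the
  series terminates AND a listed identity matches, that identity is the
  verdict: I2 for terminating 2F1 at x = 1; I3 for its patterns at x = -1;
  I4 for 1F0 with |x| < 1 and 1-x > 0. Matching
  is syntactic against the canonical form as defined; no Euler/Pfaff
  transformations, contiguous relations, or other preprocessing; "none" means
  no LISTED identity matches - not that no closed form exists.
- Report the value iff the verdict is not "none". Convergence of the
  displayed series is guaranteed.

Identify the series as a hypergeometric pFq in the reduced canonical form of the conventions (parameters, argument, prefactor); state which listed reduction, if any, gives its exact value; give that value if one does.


With C = -\frac{9}{2}: the canonical form is 0F0(-; -; -\frac{5}{6}). Verdict: exponential (I5) fires (the 0F0 exponential series at x = -\frac{5}{6}). Its exact value is \left(-\frac{9}{2}\right) \cdot e^{-\frac{5}{6}}.

Key step: from the first term -\frac{9}{2}: the (-1)^k factor (prefactor -9/2) folds into the argument's sign.
Ratio: r(k) = -\frac{5}{6} * 1 / [(k+1)] ; factor over Q: parameters, x = -\frac{5}{6}, and C = -\frac{9}{2}.


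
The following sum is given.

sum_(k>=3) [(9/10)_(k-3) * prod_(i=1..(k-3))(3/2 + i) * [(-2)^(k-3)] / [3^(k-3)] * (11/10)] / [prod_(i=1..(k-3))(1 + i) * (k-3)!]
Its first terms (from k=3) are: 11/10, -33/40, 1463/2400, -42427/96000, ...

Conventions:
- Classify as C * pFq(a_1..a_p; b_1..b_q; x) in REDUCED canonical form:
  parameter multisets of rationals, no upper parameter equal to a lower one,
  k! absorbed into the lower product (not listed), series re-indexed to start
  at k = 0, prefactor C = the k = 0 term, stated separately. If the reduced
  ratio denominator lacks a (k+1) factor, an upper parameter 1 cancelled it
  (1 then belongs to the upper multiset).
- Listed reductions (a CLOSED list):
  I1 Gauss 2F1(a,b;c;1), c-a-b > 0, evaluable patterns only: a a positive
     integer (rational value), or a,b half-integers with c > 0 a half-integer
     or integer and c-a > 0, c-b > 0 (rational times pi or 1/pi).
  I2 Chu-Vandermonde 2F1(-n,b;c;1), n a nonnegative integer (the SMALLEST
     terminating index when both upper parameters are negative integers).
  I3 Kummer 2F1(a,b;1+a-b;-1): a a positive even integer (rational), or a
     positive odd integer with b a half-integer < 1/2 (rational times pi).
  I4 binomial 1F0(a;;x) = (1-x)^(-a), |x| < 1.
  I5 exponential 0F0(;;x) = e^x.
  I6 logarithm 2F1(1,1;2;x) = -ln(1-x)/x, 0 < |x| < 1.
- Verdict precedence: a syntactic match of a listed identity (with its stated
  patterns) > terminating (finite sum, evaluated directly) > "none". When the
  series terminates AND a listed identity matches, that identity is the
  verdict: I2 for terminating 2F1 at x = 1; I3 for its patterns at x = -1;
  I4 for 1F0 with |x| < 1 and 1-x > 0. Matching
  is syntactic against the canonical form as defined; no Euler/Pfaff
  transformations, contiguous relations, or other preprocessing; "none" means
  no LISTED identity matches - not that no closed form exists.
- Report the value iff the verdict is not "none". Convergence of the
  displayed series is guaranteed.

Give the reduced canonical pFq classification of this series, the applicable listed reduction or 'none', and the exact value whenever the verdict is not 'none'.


The series (x = -2/3) is 2F1: upper {9/10, 5/2}, lower {2}, prefactor 11/10. Verdict: no listed reduction: x = -2/3 and upper {9/10, 5/2} fail every I1-I6 pattern.

Key observation: t_0 being 11/10, the running product (C = 11/10) telescopes to a rising factorial.
Consecutive-term ratio: r(k) = (-2/3) * (k+9/10) (k+5/2) / [(k+2) (k+1)] - rational; roots negated = parameters, x = (-2/3), C = 11/10.


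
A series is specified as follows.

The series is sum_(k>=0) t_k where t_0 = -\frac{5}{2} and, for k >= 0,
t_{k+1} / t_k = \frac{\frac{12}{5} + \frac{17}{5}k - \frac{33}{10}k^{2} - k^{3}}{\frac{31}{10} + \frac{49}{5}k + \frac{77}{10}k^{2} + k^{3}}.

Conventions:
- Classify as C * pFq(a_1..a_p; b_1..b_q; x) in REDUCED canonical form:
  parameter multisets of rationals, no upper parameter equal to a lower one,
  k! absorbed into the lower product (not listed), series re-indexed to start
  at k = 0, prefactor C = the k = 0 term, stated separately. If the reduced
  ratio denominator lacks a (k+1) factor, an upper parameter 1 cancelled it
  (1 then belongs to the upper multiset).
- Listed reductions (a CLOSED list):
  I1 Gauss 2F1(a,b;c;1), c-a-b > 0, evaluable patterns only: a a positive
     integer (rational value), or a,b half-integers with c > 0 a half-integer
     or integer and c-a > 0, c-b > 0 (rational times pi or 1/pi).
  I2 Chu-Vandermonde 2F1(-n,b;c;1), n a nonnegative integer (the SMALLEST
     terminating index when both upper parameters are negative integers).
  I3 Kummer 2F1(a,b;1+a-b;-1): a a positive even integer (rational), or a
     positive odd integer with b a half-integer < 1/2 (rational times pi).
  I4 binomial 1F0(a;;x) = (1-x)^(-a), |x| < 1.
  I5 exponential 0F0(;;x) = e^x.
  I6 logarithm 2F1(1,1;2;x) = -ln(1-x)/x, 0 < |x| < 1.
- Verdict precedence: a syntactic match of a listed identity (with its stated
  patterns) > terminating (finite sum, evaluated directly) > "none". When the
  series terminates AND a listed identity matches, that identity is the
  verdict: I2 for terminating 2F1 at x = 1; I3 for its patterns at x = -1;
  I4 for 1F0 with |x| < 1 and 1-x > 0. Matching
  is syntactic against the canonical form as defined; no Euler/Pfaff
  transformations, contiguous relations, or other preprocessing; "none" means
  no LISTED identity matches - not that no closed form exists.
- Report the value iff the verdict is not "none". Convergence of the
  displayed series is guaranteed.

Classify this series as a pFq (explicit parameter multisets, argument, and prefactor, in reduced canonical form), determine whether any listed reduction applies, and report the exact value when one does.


This is -\frac{5}{2} * 2F1(-\frac{6}{5}, 4; \frac{31}{5}; -1) in reduced canonical form. Verdict: the Kummer evaluation I3 fires (x = -1; c = \frac{31}{5} equals 1+a-b for upper {-\frac{6}{5}, 4}: listed pattern). Hence: -\frac{91}{20}.

First insight: x = -1 and the expanded ratio factors over Q; C = -5/2, roots give parameters.
Ratio: r(k) = -1 * (k-\frac{6}{5}) (k+4) / [(k+\frac{31}{5}) (k+1)] - rational in k. x = -1; t_0 = -\frac{5}{2}; negate the roots.


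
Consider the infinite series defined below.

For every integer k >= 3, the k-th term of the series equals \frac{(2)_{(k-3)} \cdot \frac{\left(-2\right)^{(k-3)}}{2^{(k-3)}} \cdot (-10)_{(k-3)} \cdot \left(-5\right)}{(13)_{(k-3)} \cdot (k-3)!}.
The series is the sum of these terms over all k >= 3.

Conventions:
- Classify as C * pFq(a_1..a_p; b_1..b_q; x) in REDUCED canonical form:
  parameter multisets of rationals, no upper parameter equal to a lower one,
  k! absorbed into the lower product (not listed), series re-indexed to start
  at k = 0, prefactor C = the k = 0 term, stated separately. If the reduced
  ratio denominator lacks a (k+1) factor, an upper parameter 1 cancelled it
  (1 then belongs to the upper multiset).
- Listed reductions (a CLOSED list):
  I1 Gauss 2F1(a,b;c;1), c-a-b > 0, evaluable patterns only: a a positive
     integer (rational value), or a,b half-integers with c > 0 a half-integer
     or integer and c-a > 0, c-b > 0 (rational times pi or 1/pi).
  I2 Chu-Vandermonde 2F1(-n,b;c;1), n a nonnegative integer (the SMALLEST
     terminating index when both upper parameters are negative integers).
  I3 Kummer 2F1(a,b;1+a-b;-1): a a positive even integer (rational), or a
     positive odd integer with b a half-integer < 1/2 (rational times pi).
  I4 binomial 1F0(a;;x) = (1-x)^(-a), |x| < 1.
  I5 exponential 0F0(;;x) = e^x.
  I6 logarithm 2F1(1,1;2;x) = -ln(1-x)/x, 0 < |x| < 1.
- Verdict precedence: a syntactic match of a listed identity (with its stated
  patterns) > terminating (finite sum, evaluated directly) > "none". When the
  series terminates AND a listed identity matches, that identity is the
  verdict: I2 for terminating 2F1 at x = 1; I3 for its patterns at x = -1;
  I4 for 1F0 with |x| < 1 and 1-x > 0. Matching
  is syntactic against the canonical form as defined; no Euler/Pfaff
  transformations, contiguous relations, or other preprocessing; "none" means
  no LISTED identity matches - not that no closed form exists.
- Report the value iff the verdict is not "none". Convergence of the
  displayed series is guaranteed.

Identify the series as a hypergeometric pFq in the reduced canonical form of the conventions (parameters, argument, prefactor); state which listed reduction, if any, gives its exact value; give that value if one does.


Classification (C = -5): 2F1 with upper {-10, 2}, lower {13}, argument x = -1. Verdict: Kummer's theorem (I3) fires (x = -1; c = 13 equals 1+a-b for upper {-10, 2}: listed pattern). Its exact value is -30.

Key observation: t_0 = -5 here, and the two k-th powers (C = -5) combine into one argument.
Step ratio: r(k) = -1 * (k-10) (k+2) / [(k+13) (k+1)] - rational in k. x = -1; t_0 = -5; negate the roots.
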